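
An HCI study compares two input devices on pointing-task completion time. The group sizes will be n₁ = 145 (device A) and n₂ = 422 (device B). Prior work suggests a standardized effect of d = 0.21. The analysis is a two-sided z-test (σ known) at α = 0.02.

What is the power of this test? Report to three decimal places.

Power ≈ 0.442

Noncentrality parameter: λ = d / √(1/n₁ + 1/n₂) = 0.21 / √(1/145 + 1/422) = 2.1816
Critical value for a two-sided test at α = 0.02: z_{α/2} = 2.326.
Power = Φ(λ − 2.326) + Φ(−λ − 2.326) = Φ(-0.145) + Φ(-4.508) = 0.4424 + 0.0000 = 0.4424.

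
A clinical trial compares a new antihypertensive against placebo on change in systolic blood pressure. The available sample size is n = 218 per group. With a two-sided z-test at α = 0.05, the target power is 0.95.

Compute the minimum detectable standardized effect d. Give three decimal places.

d ≈ 0.345

Need Φ(δ − 1.960) = 0.95, so δ = 1.960 + 1.645 = 3.605.
(The second rejection-region term Φ(−δ − z_{α/2}) is negligible and dropped.)
δ = d·√(n/2) ⇒ d = δ/√(n/2) = 3.605/√(218/2) = 0.3453.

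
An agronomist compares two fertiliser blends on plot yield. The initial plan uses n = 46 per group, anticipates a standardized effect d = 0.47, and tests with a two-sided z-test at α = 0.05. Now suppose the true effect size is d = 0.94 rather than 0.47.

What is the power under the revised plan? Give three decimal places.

Power ≈ 0.995

With d = 0.94: δ = d·√(n/2) = 0.94 × √(46/2) = 4.5081. Critical value z_{0.025} = 1.960.
Revised power = Φ(δ − 1.960) + Φ(−δ − 1.960) = Φ(2.548) + Φ(-6.468) = 0.9946 + 0.0000 = 0.9946.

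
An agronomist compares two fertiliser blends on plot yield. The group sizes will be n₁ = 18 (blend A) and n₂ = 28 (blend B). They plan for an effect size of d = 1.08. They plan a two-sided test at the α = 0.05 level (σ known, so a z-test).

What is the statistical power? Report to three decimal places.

Power ≈ 0.947

Noncentrality parameter: δ = d / √(1/n₁ + 1/n₂) = 1.08 / √(1/18 + 1/28) = 3.5749
Critical value for a two-sided test at α = 0.05: z_{α/2} = 1.960.
Power = Φ(δ − 1.960) + Φ(−δ − 1.960) = Φ(1.615) + Φ(-5.535) = 0.9468 + 0.0000 = 0.9468.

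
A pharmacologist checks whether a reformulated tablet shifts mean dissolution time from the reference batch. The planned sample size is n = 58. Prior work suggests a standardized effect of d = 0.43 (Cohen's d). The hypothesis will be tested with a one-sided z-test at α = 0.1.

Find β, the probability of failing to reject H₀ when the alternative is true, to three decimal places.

β ≈ 0.023

Noncentrality parameter: δ = d·√n = 0.43 × √58 = 3.2748
Critical value for a one-sided test at α = 0.1: z_α = 1.282.
Power = P(Z > 1.282 − δ) = Φ(1.993) = 0.9769.
Type II error: β = 1 − power = 1 − 0.9769 = 0.0231.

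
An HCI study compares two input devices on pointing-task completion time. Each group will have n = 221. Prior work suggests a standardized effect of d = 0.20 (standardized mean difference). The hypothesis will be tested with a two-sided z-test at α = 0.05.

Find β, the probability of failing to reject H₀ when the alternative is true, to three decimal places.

β ≈ 0.443

Noncentrality parameter: δ = d·√(n/2) = 0.20 × √(221/2) = 2.1024
Two-sided α = 0.05 → critical value z_{0.025} = 1.960.
Power = Φ(δ − 1.960) + Φ(−δ − 1.960) = Φ(0.142) + Φ(-4.062) = 0.5566 + 0.0000 = 0.5566.
Type II error: β = 1 − power = 1 − 0.5566 = 0.4434.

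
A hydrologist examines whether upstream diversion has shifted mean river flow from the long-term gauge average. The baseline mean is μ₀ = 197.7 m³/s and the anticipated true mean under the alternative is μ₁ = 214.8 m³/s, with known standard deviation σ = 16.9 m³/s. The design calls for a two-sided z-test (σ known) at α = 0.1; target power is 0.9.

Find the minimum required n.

Standardized effect: d = |μ₁ − μ₀| / σ = |214.8 − 197.7| / 16.9 = 1.0118
For power 0.9 need Φ(δ − z_{0.05}) = 0.9, so δ = z_{0.05} + z_{0.10} = 1.645 + 1.282 = 2.926.
(Ignoring the negligible lower-tail rejection probability gives the usual closed-form inversion.)
δ = d·√n ⇒ n = (δ/d)² = (2.926 / 1.0118)² = 8.36.
Rounding up, n = 9.

n = 9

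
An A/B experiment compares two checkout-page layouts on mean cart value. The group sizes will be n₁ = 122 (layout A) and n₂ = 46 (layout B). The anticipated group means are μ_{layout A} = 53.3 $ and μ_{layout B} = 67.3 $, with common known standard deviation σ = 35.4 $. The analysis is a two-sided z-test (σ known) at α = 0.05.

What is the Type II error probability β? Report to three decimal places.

β ≈ 0.372

Standardized effect: d = |μ_{layout A} − μ_{layout B}| / σ = |53.3 − 67.3| / 35.4 = 0.3955
Noncentrality parameter: δ = d / √(1/n₁ + 1/n₂) = 0.3955 / √(1/122 + 1/46) = 2.2858
Critical value for a two-sided test at α = 0.05: z_{α/2} = 1.960.
Power = Φ(δ − 1.960) + Φ(−δ − 1.960) = Φ(0.326) + Φ(-4.246) = 0.6277 + 0.0000 = 0.6277.
Type II error: β = 1 − power = 1 − 0.6277 = 0.3723.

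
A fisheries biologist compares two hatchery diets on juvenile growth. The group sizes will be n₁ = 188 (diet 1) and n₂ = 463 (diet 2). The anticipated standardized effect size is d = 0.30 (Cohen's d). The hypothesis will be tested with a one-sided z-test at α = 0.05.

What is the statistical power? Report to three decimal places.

Noncentrality parameter: δ = d / √(1/n₁ + 1/n₂) = 0.30 / √(1/188 + 1/463) = 3.4690
Critical value for a one-sided test at α = 0.05: z_α = 1.645.
Power = Φ(δ − 1.645) = Φ(1.824) = 0.9659.

Power ≈ 0.966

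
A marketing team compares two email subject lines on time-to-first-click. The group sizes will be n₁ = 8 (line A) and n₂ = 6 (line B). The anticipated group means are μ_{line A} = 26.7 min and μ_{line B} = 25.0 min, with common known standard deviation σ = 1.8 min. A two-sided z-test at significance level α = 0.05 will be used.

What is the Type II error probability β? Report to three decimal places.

β ≈ 0.584

Standardized effect: d = |μ_{line A} − μ_{line B}| / σ = |26.7 − 25.0| / 1.8 = 0.9444
Noncentrality parameter: δ = d / √(1/n₁ + 1/n₂) = 0.9444 / √(1/8 + 1/6) = 1.7488
Critical value for a two-sided test at α = 0.05: z_{α/2} = 1.960.
Power = Φ(δ − 1.960) + Φ(−δ − 1.960) = Φ(-0.211) + Φ(-3.709) = 0.4164 + 0.0001 = 0.4165.
Type II error: β = 1 − power = 1 − 0.4165 = 0.5835.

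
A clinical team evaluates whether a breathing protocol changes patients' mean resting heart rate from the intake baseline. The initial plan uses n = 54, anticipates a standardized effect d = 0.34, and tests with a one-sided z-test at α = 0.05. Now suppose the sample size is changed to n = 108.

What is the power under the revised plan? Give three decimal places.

With n = 108: δ = d·√n = 0.34 × √108 = 3.5334. Critical value z_{0.05} = 1.645.
Revised power = Φ(δ − 1.645) = Φ(1.889) = 0.9705.

Power ≈ 0.971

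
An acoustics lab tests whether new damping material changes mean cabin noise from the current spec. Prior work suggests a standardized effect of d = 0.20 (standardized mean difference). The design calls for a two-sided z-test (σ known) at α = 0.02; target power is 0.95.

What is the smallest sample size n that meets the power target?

n = 395

For power 0.95 need Φ(δ − z_{0.01}) = 0.95, so δ = z_{0.01} + z_{0.05} = 2.326 + 1.645 = 3.971.
(Ignoring the negligible lower-tail rejection probability gives the usual closed-form inversion.)
δ = d·√n ⇒ n = (δ/d)² = (3.971 / 0.20)² = 394.26.
Round up to the next whole unit.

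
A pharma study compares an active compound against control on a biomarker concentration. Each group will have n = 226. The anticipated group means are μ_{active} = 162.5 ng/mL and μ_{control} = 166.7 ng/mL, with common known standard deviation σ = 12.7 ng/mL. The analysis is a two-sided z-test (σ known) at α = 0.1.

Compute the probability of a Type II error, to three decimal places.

Standardized effect: d = |μ_{active} − μ_{control}| / σ = |162.5 − 166.7| / 12.7 = 0.3307
Noncentrality parameter: δ = d·√(n/2) = 0.3307 × √(226/2) = 3.5155
Critical value for a two-sided test at α = 0.1: z_{α/2} = 1.645.
Power = Φ(δ − 1.645) + Φ(−δ − 1.645) = Φ(1.871) + Φ(-5.160) = 0.9693 + 0.0000 = 0.9693.
Type II error: β = 1 − power = 1 − 0.9693 = 0.0307.

β ≈ 0.031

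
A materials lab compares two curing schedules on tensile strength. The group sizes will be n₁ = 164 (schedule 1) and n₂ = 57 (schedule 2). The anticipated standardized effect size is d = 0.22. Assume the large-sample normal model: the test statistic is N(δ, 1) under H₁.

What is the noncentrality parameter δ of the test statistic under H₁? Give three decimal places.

The noncentrality parameter scales effect size by the design's sample-size factor: δ = d / √(1/n₁ + 1/n₂) = 0.22 / √(1/164 + 1/57) = 1.4308

δ ≈ 1.431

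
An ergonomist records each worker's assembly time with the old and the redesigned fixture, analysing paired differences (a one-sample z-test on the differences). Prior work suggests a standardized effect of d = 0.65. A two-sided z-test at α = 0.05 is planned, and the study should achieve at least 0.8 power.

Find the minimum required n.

For power 0.8 need Φ(δ − z_{0.025}) = 0.8, so δ = z_{0.025} + z_{0.20} = 1.960 + 0.842 = 2.802.
(Ignoring the negligible lower-tail rejection probability gives the usual closed-form inversion.)
δ = d·√n ⇒ n = (δ/d)² = (2.802 / 0.65)² = 18.58.
Round up to the next whole unit.

n = 19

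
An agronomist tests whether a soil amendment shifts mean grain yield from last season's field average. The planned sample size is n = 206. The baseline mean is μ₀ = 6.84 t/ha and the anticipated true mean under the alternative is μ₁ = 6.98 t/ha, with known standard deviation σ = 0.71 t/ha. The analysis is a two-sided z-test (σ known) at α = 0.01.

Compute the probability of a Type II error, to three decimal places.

β ≈ 0.400

Standardized effect: d = |μ₁ − μ₀| / σ = |6.98 − 6.84| / 0.71 = 0.1972
Noncentrality parameter: δ = d·√n = 0.1972 × √206 = 2.8301
Critical value for a two-sided test at α = 0.01: z_{α/2} = 2.576.
Power = Φ(δ − 2.576) + Φ(−δ − 2.576) = Φ(0.254) + Φ(-5.406) = 0.6004 + 0.0000 = 0.6004.
Type II error: β = 1 − power = 1 − 0.6004 = 0.3996.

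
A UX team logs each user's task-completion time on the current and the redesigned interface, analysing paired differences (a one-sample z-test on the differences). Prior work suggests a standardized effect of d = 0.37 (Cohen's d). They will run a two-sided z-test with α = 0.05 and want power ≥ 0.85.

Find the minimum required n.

n = 66

Set Φ(δ − 1.960) = 0.85; then δ − 1.960 = Φ⁻¹(0.85) = 1.036, giving δ = 2.996.
(The Φ(−δ − z_{α/2}) term is vanishingly small for δ > 0 and is dropped in the standard sample-size formula.)
δ = d·√n ⇒ n = (δ/d)² = (2.996 / 0.37)² = 65.58.
Round up to the next whole unit.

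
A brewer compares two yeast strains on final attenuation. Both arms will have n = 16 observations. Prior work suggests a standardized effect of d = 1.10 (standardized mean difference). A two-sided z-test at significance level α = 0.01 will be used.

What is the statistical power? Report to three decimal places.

Noncentrality parameter: δ = d·√(n/2) = 1.10 × √(16/2) = 3.1113
Critical value for a two-sided test at α = 0.01: z_{α/2} = 2.576.
Power = Φ(δ − 2.576) + Φ(−δ − 2.576) = Φ(0.535) + Φ(-5.687) = 0.7038 + 0.0000 = 0.7038.

Power ≈ 0.704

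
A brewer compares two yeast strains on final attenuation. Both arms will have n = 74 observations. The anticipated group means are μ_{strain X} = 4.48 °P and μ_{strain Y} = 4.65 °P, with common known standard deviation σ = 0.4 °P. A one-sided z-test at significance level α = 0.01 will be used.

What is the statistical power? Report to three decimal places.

Power ≈ 0.602

Standardized effect: d = |μ_{strain X} − μ_{strain Y}| / σ = |4.48 − 4.65| / 0.4 = 0.4250
Noncentrality parameter: δ = d·√(n/2) = 0.4250 × √(74/2) = 2.5852
Critical value for a one-sided test at α = 0.01: z_α = 2.326.
Power = Φ(δ − 2.326) = Φ(0.259) = 0.6021.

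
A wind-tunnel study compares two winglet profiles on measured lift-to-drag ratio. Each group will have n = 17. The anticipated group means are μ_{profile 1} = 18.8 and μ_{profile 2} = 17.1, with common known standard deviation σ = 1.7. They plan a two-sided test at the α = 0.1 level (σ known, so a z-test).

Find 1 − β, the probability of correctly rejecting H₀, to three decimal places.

Power ≈ 0.898

Standardized effect: d = |μ_{profile 1} − μ_{profile 2}| / σ = |18.8 − 17.1| / 1.7 = 1.0000
Noncentrality parameter: δ = d·√(n/2) = 1.0000 × √(17/2) = 2.9155
Critical value for a two-sided test at α = 0.1: z_{α/2} = 1.645.
Power = Φ(δ − 1.645) + Φ(−δ − 1.645) = Φ(1.271) + Φ(-4.560) = 0.8981 + 0.0000 = 0.8981.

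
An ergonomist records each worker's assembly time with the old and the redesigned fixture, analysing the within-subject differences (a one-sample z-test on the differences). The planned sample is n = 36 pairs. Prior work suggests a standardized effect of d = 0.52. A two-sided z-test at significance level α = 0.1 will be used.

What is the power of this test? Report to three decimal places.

Noncentrality parameter: δ = d·√n = 0.52 × √36 = 3.1200
Two-sided α = 0.1 → critical value z_{0.05} = 1.645.
Power = Φ(δ − 1.645) + Φ(−δ − 1.645) = Φ(1.475) + Φ(-4.765) = 0.9299 + 0.0000 = 0.9299.

Power ≈ 0.930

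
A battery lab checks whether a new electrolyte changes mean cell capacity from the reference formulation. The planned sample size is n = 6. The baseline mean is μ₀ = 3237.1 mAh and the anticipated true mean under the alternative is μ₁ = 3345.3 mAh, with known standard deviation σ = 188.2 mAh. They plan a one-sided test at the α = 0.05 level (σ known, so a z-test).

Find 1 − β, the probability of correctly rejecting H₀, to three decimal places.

Standardized effect: d = |μ₁ − μ₀| / σ = |3345.3 − 3237.1| / 188.2 = 0.5749
Noncentrality parameter: δ = d·√n = 0.5749 × √6 = 1.4083
One-sided α = 0.05 → critical value z_{0.05} = 1.645.
Power = P(Z > 1.645 − δ) = Φ(-0.237) = 0.4065.

Power ≈ 0.406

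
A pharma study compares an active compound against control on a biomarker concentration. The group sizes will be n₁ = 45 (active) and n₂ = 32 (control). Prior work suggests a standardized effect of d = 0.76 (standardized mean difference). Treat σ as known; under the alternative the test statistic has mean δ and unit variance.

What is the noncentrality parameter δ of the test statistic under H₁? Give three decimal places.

δ ≈ 3.287

The noncentrality parameter scales effect size by the design's sample-size factor: δ = d / √(1/n₁ + 1/n₂) = 0.76 / √(1/45 + 1/32) = 3.2866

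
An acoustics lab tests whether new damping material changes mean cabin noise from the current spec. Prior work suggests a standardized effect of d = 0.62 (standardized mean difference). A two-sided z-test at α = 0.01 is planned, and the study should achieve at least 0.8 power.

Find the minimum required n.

For power 0.8 need Φ(δ − z_{0.005}) = 0.8, so δ = z_{0.005} + z_{0.20} = 2.576 + 0.842 = 3.417.
(For δ > 0 the lower-tail rejection region contributes negligibly to power, so the one-term inversion is standard.)
δ = d·√n ⇒ n = (δ/d)² = (3.417 / 0.62)² = 30.38.
Round up to the next whole unit.

n = 31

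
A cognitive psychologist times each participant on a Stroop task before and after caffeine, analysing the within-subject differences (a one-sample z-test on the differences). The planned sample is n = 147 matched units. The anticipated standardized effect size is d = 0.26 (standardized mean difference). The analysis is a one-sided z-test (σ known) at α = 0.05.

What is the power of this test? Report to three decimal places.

Power ≈ 0.934

Noncentrality parameter: δ = d·√n = 0.26 × √147 = 3.1523
Critical value for a one-sided test at α = 0.05: z_α = 1.645.
Power = Φ(δ − 1.645) = Φ(1.507) = 0.9342.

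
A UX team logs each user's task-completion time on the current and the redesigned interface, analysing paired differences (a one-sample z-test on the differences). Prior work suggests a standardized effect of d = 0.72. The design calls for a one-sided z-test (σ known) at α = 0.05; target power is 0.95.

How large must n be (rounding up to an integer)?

For power 0.95 need Φ(δ − z_{0.05}) = 0.95, so δ = z_{0.05} + z_{0.05} = 1.645 + 1.645 = 3.290.
δ = d·√n ⇒ n = (δ/d)² = (3.290 / 0.72)² = 20.88.
Rounding up, n = 21.

n = 21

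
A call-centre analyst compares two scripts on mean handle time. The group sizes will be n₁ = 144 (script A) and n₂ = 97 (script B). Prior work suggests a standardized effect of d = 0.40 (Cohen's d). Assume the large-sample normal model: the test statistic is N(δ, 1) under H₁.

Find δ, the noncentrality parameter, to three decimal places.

The noncentrality parameter scales effect size by the design's sample-size factor: δ = d / √(1/n₁ + 1/n₂) = 0.40 / √(1/144 + 1/97) = 3.0452

δ ≈ 3.045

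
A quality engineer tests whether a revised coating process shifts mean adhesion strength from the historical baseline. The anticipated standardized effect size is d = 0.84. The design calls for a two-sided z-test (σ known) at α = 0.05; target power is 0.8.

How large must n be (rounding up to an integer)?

n = 12

Set Φ(δ − 1.960) = 0.8; then δ − 1.960 = Φ⁻¹(0.8) = 0.842, giving δ = 2.802.
(The Φ(−δ − z_{α/2}) term is vanishingly small for δ > 0 and is dropped in the standard sample-size formula.)
δ = d·√n ⇒ n = (δ/d)² = (2.802 / 0.84)² = 11.12.
Round up to the next whole unit.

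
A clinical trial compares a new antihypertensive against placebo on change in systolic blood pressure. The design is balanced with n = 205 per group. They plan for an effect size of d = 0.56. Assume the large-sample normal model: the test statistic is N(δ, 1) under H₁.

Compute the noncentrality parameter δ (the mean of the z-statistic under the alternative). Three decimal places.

The noncentrality parameter scales effect size by the design's sample-size factor: δ = d·√(n/2) = 0.56 × √(205/2) = 5.6696

δ ≈ 5.670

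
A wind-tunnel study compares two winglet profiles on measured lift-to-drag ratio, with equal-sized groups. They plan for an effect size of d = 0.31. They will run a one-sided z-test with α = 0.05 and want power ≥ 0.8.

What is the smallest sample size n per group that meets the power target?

For power 0.8 need Φ(δ − z_{0.05}) = 0.8, so δ = z_{0.05} + z_{0.20} = 1.645 + 0.842 = 2.486.
δ = d·√(n/2) ⇒ n = 2(δ/d)² = 2 × (2.486 / 0.31)² = 128.67.
Rounding up, n = 129 per group.

n = 129 per group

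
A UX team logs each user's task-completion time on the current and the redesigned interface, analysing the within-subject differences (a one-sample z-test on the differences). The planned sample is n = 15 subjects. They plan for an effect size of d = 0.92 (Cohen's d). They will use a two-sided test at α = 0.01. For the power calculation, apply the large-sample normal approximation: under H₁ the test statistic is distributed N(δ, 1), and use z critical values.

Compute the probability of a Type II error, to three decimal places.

β ≈ 0.162

Noncentrality parameter: δ = d·√n = 0.92 × √15 = 3.5631
Critical value for a two-sided test at α = 0.01: z_{α/2} = 2.576.
Power = Φ(δ − 2.576) + Φ(−δ − 2.576) = Φ(0.987) + Φ(-6.139) = 0.8383 + 0.0000 = 0.8383.
Type II error: β = 1 − power = 1 − 0.8383 = 0.1617.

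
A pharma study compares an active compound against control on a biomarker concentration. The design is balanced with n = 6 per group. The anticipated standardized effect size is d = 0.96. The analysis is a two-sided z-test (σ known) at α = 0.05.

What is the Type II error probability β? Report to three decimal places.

Noncentrality parameter: δ = d·√(n/2) = 0.96 × √(6/2) = 1.6628
Two-sided α = 0.05 → critical value z_{0.025} = 1.960.
Power = Φ(δ − 1.960) + Φ(−δ − 1.960) = Φ(-0.297) + Φ(-3.623) = 0.3832 + 0.0001 = 0.3833.
Type II error: β = 1 − power = 1 − 0.3833 = 0.6167.

β ≈ 0.617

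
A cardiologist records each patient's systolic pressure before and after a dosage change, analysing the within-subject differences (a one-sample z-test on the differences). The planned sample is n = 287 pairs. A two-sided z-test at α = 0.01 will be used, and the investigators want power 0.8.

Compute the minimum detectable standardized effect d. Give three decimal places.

d ≈ 0.202

Required noncentrality: δ = z_{0.005} + z_{0.20} = 2.576 + 0.842 = 3.417.
(Lower-tail contribution to power is negligible for δ > 0.)
δ = d·√n ⇒ d = δ/√n = 3.417/√287 = 0.2017.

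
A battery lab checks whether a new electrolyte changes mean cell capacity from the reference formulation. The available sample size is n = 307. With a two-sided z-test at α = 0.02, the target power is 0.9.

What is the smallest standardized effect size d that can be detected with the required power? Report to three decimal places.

d ≈ 0.206

Need Φ(δ − 2.326) = 0.9, so δ = 2.326 + 1.282 = 3.608.
(Lower-tail contribution to power is negligible for δ > 0.)
δ = d·√n ⇒ d = δ/√n = 3.608/√307 = 0.2059.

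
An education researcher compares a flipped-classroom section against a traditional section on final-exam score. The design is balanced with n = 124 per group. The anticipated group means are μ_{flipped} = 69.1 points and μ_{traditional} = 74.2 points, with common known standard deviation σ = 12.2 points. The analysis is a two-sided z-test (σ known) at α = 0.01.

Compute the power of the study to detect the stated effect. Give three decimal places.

Power ≈ 0.763

Standardized effect: d = |μ_{flipped} − μ_{traditional}| / σ = |69.1 − 74.2| / 12.2 = 0.4180
Noncentrality parameter: δ = d·√(n/2) = 0.4180 × √(124/2) = 3.2916
Critical value for a two-sided test at α = 0.01: z_{α/2} = 2.576.
Power = Φ(δ − 2.576) + Φ(−δ − 2.576) = Φ(0.716) + Φ(-5.867) = 0.7629 + 0.0000 = 0.7629.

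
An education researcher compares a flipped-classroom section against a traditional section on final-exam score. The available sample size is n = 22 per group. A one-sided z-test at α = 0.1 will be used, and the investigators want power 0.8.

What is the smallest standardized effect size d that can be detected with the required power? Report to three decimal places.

Required noncentrality: δ = z_{0.1} + z_{0.20} = 1.282 + 0.842 = 2.123.
δ = d·√(n/2) ⇒ d = δ/√(n/2) = 2.123/√(22/2) = 0.6402.

d ≈ 0.640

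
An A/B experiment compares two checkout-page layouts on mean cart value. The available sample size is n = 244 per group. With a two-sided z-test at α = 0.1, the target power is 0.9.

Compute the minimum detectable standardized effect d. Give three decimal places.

d ≈ 0.265

Required noncentrality: δ = z_{0.05} + z_{0.10} = 1.645 + 1.282 = 2.926.
(The second rejection-region term Φ(−δ − z_{α/2}) is negligible and dropped.)
δ = d·√(n/2) ⇒ d = δ/√(n/2) = 2.926/√(244/2) = 0.2649.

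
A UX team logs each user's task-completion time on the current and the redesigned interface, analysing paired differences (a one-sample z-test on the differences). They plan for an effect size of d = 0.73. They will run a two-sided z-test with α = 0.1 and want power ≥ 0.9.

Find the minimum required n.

Set Φ(δ − 1.645) = 0.9; then δ − 1.645 = Φ⁻¹(0.9) = 1.282, giving δ = 2.926.
(For δ > 0 the lower-tail rejection region contributes negligibly to power, so the one-term inversion is standard.)
δ = d·√n ⇒ n = (δ/d)² = (2.926 / 0.73)² = 16.07.
Round up to the next whole unit.

n = 17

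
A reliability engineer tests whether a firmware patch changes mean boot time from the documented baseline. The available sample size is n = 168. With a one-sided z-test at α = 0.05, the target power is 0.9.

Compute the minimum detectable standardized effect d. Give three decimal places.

Need Φ(δ − 1.645) = 0.9, so δ = 1.645 + 1.282 = 2.926.
δ = d·√n ⇒ d = δ/√n = 2.926/√168 = 0.2258.

d ≈ 0.226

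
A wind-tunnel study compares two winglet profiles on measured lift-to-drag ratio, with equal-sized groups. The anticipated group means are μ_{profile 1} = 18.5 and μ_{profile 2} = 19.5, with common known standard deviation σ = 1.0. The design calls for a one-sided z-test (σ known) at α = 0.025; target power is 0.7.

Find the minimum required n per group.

Standardized effect: d = |μ_{profile 1} − μ_{profile 2}| / σ = |18.5 − 19.5| / 1.0 = 1.0000
For power 0.7 need Φ(δ − z_{0.025}) = 0.7, so δ = z_{0.025} + z_{0.30} = 1.960 + 0.524 = 2.484.
δ = d·√(n/2) ⇒ n = 2(δ/d)² = 2 × (2.484 / 1.0000)² = 12.34.
Rounding up, n = 13 per group.

n = 13 per group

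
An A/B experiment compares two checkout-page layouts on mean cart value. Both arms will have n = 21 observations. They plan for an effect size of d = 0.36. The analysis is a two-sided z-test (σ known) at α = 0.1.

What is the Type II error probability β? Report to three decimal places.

β ≈ 0.681

Noncentrality parameter: δ = d·√(n/2) = 0.36 × √(21/2) = 1.1665
Critical value for a two-sided test at α = 0.1: z_{α/2} = 1.645.
Power = Φ(δ − 1.645) + Φ(−δ − 1.645) = Φ(-0.478) + Φ(-2.811) = 0.3162 + 0.0025 = 0.3187.
Type II error: β = 1 − power = 1 − 0.3187 = 0.6813.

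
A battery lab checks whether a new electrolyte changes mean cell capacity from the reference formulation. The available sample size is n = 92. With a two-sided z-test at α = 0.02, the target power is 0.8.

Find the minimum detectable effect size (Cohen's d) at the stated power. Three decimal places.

Required noncentrality: δ = z_{0.01} + z_{0.20} = 2.326 + 0.842 = 3.168.
(The second rejection-region term Φ(−δ − z_{α/2}) is negligible and dropped.)
δ = d·√n ⇒ d = δ/√n = 3.168/√92 = 0.3303.

d ≈ 0.330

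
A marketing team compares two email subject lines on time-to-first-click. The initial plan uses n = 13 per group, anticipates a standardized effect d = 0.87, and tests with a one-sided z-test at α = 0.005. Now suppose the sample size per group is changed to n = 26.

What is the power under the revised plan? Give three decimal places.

With n = 26 per group: δ = d·√(n/2) = 0.87 × √(26/2) = 3.1368. Critical value z_{0.005} = 2.576.
Revised power = Φ(δ − 2.576) = Φ(0.561) = 0.7126.

Power ≈ 0.713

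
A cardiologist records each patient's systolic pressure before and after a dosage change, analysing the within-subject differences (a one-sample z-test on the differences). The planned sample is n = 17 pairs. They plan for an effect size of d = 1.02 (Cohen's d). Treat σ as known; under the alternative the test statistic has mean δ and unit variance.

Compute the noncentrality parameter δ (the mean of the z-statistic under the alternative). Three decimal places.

δ = d·√n = 1.02 × √17 = 4.2056

δ ≈ 4.206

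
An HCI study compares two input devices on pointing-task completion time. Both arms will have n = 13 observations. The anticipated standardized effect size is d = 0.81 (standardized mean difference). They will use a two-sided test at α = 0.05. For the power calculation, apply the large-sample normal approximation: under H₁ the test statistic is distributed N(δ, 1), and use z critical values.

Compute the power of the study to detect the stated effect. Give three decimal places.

Noncentrality parameter: λ = d·√(n/2) = 0.81 × √(13/2) = 2.0651
Two-sided α = 0.05 → critical value z_{0.025} = 1.960.
Power = Φ(λ − 1.960) + Φ(−λ − 1.960) = Φ(0.105) + Φ(-4.025) = 0.5419 + 0.0000 = 0.5419.

Power ≈ 0.542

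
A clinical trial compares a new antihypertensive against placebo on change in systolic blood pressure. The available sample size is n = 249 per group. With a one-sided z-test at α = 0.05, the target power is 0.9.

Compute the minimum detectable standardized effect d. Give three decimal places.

Need Φ(δ − 1.645) = 0.9, so δ = 1.645 + 1.282 = 2.926.
δ = d·√(n/2) ⇒ d = δ/√(n/2) = 2.926/√(249/2) = 0.2623.

d ≈ 0.262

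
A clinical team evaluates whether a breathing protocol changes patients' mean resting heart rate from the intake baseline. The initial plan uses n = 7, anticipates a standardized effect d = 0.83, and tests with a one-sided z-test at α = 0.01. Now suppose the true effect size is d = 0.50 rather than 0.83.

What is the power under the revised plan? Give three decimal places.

With d = 0.50: δ = d·√n = 0.50 × √7 = 1.3229. Critical value z_{0.01} = 2.326.
Revised power = P(Z > 2.326 − δ) = Φ(-1.003) = 0.1578.

Power ≈ 0.158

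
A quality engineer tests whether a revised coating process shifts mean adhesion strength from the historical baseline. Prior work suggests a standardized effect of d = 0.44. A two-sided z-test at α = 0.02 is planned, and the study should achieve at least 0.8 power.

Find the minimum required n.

For power 0.8 need Φ(δ − z_{0.01}) = 0.8, so δ = z_{0.01} + z_{0.20} = 2.326 + 0.842 = 3.168.
(For δ > 0 the lower-tail rejection region contributes negligibly to power, so the one-term inversion is standard.)
δ = d·√n ⇒ n = (δ/d)² = (3.168 / 0.44)² = 51.84.
Round up to the next whole unit.

n = 52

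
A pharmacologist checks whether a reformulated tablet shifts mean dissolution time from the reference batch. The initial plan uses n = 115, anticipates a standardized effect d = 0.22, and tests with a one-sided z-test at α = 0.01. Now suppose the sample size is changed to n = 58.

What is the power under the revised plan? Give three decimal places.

Power ≈ 0.258

With n = 58: δ = d·√n = 0.22 × √58 = 1.6755. Critical value z_{0.01} = 2.326.
Revised power = P(Z > 2.326 − δ) = Φ(-0.651) = 0.2576.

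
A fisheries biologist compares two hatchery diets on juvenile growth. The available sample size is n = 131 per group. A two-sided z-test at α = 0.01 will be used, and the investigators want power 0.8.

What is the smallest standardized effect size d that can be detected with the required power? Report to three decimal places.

d ≈ 0.422

Required noncentrality: δ = z_{0.005} + z_{0.20} = 2.576 + 0.842 = 3.417.
(Lower-tail contribution to power is negligible for δ > 0.)
δ = d·√(n/2) ⇒ d = δ/√(n/2) = 3.417/√(131/2) = 0.4223.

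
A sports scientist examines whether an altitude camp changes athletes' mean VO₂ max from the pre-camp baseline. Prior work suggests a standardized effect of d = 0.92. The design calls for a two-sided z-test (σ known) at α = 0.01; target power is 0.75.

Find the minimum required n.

Set Φ(δ − 2.576) = 0.75; then δ − 2.576 = Φ⁻¹(0.75) = 0.674, giving δ = 3.250.
(The Φ(−δ − z_{α/2}) term is vanishingly small for δ > 0 and is dropped in the standard sample-size formula.)
δ = d·√n ⇒ n = (δ/d)² = (3.250 / 0.92)² = 12.48.
Round up to the next whole unit.

n = 13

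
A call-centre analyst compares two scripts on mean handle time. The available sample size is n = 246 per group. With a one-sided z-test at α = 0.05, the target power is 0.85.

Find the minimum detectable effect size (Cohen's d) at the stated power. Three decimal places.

d ≈ 0.242

Required noncentrality: δ = z_{0.05} + z_{0.15} = 1.645 + 1.036 = 2.681.
δ = d·√(n/2) ⇒ d = δ/√(n/2) = 2.681/√(246/2) = 0.2418.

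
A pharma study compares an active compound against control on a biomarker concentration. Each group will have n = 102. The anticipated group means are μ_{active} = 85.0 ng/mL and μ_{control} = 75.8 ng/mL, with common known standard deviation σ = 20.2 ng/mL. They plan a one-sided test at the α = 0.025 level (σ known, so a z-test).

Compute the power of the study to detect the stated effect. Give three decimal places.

Power ≈ 0.902

Standardized effect: d = |μ_{active} − μ_{control}| / σ = |85.0 − 75.8| / 20.2 = 0.4554
Noncentrality parameter: δ = d·√(n/2) = 0.4554 × √(102/2) = 3.2525
One-sided α = 0.025 → critical value z_{0.025} = 1.960.
Power = Φ(δ − 1.960) = Φ(1.293) = 0.9019.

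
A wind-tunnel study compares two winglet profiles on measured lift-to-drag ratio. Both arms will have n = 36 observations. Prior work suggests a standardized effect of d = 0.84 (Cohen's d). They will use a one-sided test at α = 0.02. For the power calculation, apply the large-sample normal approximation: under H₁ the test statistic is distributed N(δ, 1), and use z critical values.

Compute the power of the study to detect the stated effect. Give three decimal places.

Noncentrality parameter: δ = d·√(n/2) = 0.84 × √(36/2) = 3.5638
One-sided α = 0.02 → critical value z_{0.02} = 2.054.
Power = P(Z > 2.054 − δ) = Φ(1.510) = 0.9345.

Power ≈ 0.934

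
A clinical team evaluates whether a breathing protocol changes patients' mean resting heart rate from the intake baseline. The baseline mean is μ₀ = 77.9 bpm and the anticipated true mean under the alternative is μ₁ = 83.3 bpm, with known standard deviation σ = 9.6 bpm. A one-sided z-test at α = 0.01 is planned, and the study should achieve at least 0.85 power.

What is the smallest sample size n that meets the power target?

n = 36

Standardized effect: d = |μ₁ − μ₀| / σ = |83.3 − 77.9| / 9.6 = 0.5625
For power 0.85 need Φ(δ − z_{0.01}) = 0.85, so δ = z_{0.01} + z_{0.15} = 2.326 + 1.036 = 3.363.
δ = d·√n ⇒ n = (δ/d)² = (3.363 / 0.5625)² = 35.74.
Rounding up, n = 36.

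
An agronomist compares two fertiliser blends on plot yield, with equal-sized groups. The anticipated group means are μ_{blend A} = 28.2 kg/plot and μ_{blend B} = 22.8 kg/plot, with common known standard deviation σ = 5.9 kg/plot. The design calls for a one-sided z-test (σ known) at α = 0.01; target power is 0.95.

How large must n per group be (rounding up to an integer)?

Standardized effect: d = |μ_{blend A} − μ_{blend B}| / σ = |28.2 − 22.8| / 5.9 = 0.9153
Set Φ(δ − 2.326) = 0.95; then δ − 2.326 = Φ⁻¹(0.95) = 1.645, giving δ = 3.971.
δ = d·√(n/2) ⇒ n = 2(δ/d)² = 2 × (3.971 / 0.9153)² = 37.65.
Rounding up, n = 38 per group.

n = 38 per group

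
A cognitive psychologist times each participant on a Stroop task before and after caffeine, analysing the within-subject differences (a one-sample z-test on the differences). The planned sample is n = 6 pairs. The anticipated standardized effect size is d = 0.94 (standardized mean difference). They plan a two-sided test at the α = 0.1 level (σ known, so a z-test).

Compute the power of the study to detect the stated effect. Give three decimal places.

Noncentrality parameter: δ = d·√n = 0.94 × √6 = 2.3025
Critical value for a two-sided test at α = 0.1: z_{α/2} = 1.645.
Power = Φ(δ − 1.645) + Φ(−δ − 1.645) = Φ(0.658) + Φ(-3.947) = 0.7446 + 0.0000 = 0.7447.

Power ≈ 0.745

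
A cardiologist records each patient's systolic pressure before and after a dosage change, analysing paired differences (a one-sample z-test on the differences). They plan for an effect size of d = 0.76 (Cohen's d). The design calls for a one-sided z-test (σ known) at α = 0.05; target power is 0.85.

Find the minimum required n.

n = 13

Set Φ(δ − 1.645) = 0.85; then δ − 1.645 = Φ⁻¹(0.85) = 1.036, giving δ = 2.681.
δ = d·√n ⇒ n = (δ/d)² = (2.681 / 0.76)² = 12.45.
Rounding up, n = 13.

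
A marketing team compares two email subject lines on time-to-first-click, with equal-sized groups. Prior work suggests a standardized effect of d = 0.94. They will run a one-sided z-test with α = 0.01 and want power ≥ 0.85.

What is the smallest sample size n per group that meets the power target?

n = 26 per group

Set Φ(δ − 2.326) = 0.85; then δ − 2.326 = Φ⁻¹(0.85) = 1.036, giving δ = 3.363.
δ = d·√(n/2) ⇒ n = 2(δ/d)² = 2 × (3.363 / 0.94)² = 25.60.
Rounding up, n = 26 per group.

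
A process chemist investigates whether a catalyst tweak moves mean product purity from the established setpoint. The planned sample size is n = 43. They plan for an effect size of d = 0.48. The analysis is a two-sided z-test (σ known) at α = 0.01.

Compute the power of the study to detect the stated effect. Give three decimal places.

Noncentrality parameter: δ = d·√n = 0.48 × √43 = 3.1476
Two-sided α = 0.01 → critical value z_{0.005} = 2.576.
Power = Φ(δ − 2.576) + Φ(−δ − 2.576) = Φ(0.572) + Φ(-5.723) = 0.7163 + 0.0000 = 0.7163.

Power ≈ 0.716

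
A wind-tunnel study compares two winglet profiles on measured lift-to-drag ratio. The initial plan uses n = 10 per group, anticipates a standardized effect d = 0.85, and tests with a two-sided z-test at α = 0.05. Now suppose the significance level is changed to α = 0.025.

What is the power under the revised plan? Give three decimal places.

Power ≈ 0.367

δ = d·√(n/2) = 0.85 × √(10/2) = 1.9007 (unchanged). New critical value: z_{0.0125} = 2.241.
Revised power = Φ(δ − 2.241) + Φ(−δ − 2.241) = Φ(-0.341) + Φ(-4.142) = 0.3666 + 0.0000 = 0.3667.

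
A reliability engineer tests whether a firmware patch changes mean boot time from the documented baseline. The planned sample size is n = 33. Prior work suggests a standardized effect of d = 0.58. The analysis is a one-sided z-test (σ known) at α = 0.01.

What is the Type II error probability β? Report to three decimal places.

β ≈ 0.157

Noncentrality parameter: δ = d·√n = 0.58 × √33 = 3.3318
One-sided α = 0.01 → critical value z_{0.01} = 2.326.
Power = P(Z > 2.326 − δ) = Φ(1.005) = 0.8427.
Type II error: β = 1 − power = 1 − 0.8427 = 0.1573.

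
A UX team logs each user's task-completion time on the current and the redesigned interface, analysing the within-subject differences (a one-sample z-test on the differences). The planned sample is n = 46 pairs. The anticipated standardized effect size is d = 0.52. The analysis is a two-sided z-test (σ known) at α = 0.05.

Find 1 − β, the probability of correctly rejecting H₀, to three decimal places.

Power ≈ 0.941

Noncentrality parameter: λ = d·√n = 0.52 × √46 = 3.5268
Two-sided α = 0.05 → critical value z_{0.025} = 1.960.
Power = Φ(λ − 1.960) + Φ(−λ − 1.960) = Φ(1.567) + Φ(-5.487) = 0.9414 + 0.0000 = 0.9414.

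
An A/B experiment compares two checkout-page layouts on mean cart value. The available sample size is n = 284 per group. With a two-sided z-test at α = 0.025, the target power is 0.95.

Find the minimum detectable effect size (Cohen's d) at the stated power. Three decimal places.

d ≈ 0.326

Need Φ(δ − 2.241) = 0.95, so δ = 2.241 + 1.645 = 3.886.
(Lower-tail contribution to power is negligible for δ > 0.)
δ = d·√(n/2) ⇒ d = δ/√(n/2) = 3.886/√(284/2) = 0.3261.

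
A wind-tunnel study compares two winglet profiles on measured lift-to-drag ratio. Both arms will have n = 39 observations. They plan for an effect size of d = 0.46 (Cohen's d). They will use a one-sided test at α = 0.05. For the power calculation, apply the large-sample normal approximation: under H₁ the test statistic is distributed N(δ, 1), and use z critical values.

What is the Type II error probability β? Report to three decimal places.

β ≈ 0.350

Noncentrality parameter: δ = d·√(n/2) = 0.46 × √(39/2) = 2.0313
Critical value for a one-sided test at α = 0.05: z_α = 1.645.
Power = Φ(δ − 1.645) = Φ(0.386) = 0.6504.
Type II error: β = 1 − power = 1 − 0.6504 = 0.3496.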